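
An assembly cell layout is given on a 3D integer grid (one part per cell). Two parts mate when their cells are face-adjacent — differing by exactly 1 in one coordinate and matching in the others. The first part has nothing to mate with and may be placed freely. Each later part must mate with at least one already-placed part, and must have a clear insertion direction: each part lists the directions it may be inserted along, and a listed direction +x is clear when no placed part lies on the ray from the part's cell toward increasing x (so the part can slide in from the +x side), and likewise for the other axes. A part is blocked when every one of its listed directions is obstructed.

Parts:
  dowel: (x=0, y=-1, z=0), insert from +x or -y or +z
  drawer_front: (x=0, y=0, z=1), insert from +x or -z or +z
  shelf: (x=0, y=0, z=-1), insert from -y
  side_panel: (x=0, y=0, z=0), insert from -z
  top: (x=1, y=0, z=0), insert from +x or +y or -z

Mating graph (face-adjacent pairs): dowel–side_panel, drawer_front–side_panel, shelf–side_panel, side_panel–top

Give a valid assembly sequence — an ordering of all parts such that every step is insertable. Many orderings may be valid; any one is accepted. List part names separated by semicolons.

1. side_panel@(0, 0, 0) [-z clear] — {side_panel}
2. dowel@(0, -1, 0) [+x clear] — {dowel, side_panel}
3. top@(1, 0, 0) [+x clear] — {dowel, side_panel, top}
4. shelf@(0, 0, -1) [-y clear] — {dowel, shelf, side_panel, top}
5. drawer_front@(0, 0, 1) [+x clear] — {dowel, drawer_front, shelf, side_panel, top}

side_panel; dowel; top; shelf; drawer_front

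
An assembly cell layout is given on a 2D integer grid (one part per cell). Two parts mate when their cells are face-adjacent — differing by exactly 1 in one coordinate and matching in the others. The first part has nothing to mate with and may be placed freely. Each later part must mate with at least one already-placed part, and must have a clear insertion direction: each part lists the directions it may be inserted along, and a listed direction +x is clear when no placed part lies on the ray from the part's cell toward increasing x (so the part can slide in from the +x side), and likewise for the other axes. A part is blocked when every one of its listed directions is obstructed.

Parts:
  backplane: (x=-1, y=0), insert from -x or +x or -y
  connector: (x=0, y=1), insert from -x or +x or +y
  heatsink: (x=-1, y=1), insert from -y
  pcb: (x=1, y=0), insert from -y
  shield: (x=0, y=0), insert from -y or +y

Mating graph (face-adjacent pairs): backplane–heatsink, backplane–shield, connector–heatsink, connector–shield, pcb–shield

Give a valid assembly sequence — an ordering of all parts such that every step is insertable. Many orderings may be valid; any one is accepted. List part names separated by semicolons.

connector; shield; pcb; heatsink; backplane

1. connector@(0, 1) [-x clear] — {connector}
2. shield@(0, 0) [-y clear] — {connector, shield}
3. pcb@(1, 0) [-y clear] — {connector, pcb, shield}
4. heatsink@(-1, 1) [-y clear] — {connector, heatsink, pcb, shield}
5. backplane@(-1, 0) [-x clear] — {backplane, connector, heatsink, pcb, shield}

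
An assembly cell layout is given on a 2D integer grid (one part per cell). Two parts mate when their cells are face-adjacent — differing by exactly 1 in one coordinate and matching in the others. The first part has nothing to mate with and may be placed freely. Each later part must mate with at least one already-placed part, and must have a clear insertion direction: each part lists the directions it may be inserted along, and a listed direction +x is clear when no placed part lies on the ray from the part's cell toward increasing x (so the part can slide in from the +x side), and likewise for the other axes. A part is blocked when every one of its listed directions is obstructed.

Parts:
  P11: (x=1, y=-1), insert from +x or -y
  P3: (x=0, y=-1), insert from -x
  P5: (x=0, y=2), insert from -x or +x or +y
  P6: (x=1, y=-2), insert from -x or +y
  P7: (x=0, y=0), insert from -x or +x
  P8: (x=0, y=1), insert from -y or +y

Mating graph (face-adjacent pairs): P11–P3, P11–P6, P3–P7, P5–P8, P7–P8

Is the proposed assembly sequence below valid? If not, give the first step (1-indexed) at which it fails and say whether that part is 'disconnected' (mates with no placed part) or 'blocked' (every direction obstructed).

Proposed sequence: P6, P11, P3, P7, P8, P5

1. P6@(1, -2) [-x clear] — {P6}
2. P11@(1, -1) [+x clear] — {P11, P6}
3. P3@(0, -1) [-x clear] — {P11, P3, P6}
4. P7@(0, 0) [-x clear] — {P11, P3, P6, P7}
5. P8@(0, 1) [+y clear] — {P11, P3, P6, P7, P8}
6. P5@(0, 2) [-x clear] — {P11, P3, P5, P6, P7, P8}

Valid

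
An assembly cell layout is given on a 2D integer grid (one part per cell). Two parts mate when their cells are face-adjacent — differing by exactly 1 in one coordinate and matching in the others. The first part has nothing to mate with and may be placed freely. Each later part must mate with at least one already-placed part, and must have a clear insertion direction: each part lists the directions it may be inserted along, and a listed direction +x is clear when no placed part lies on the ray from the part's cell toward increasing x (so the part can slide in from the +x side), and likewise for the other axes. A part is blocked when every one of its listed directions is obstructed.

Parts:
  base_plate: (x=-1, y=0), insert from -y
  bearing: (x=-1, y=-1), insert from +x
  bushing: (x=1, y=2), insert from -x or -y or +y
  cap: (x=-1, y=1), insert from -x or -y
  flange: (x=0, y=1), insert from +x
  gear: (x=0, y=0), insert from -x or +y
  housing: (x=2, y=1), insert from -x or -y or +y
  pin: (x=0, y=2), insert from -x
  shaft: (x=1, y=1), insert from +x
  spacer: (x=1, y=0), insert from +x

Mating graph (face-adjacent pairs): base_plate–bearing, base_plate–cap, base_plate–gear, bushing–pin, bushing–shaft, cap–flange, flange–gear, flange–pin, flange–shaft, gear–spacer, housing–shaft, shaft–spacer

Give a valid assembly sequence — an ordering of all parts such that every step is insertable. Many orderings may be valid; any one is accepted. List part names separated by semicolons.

1. flange@(0, 1) [+x clear] — {flange}
2. cap@(-1, 1) [-x clear] — {cap, flange}
3. gear@(0, 0) [-x clear] — {cap, flange, gear}
4. spacer@(1, 0) [+x clear] — {cap, flange, gear, spacer}
5. pin@(0, 2) [-x clear] — {cap, flange, gear, pin, spacer}
6. bushing@(1, 2) [+y clear] — {bushing, cap, flange, gear, pin, spacer}
7. shaft@(1, 1) [+x clear] — {bushing, cap, flange, gear, pin, shaft, spacer}
8. base_plate@(-1, 0) [-y clear] — {base_plate, bushing, cap, flange, gear, pin, shaft, spacer}
9. housing@(2, 1) [-y clear] — {base_plate, bushing, cap, flange, gear, housing, pin, shaft, spacer}
10. bearing@(-1, -1) [+x clear] — {base_plate, bearing, bushing, cap, flange, gear, housing, pin, shaft, spacer}

flange; cap; gear; spacer; pin; bushing; shaft; base_plate; housing; bearing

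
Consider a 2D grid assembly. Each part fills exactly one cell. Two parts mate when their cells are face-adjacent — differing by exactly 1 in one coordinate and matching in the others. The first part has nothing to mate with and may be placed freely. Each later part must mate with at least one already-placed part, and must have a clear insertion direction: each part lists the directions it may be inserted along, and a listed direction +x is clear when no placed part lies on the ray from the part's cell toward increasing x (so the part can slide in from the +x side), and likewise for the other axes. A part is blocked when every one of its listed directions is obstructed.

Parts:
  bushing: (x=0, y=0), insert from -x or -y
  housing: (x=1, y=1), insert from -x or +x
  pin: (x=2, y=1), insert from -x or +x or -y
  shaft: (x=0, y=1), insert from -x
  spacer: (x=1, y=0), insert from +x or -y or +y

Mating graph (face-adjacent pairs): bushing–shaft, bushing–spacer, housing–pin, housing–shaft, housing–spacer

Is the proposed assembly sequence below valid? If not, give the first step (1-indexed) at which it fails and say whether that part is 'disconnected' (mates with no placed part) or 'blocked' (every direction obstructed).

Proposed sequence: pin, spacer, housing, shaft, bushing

Invalid at step 2 (disconnected)

1. pin@(2, 1) [-x clear] — {pin}
2. spacer@(1, 0) — no placed neighbour ⇒ disconnected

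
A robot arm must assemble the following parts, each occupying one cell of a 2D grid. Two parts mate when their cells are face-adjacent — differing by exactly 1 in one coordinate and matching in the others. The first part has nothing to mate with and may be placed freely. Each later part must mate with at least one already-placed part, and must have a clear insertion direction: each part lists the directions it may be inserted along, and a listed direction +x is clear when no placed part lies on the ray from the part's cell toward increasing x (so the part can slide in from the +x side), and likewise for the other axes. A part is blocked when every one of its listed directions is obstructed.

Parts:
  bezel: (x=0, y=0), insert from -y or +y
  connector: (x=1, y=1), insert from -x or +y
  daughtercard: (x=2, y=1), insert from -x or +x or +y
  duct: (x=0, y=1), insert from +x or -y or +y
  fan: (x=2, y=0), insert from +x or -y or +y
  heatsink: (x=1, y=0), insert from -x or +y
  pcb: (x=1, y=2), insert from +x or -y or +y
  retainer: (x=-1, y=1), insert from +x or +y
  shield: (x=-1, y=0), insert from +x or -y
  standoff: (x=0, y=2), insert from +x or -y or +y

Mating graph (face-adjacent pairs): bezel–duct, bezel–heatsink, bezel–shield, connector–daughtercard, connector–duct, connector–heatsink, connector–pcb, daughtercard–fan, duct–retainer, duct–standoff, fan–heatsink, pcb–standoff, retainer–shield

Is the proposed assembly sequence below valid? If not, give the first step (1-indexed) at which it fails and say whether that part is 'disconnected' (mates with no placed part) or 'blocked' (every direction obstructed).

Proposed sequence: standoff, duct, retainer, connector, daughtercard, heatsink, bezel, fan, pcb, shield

1. standoff@(0, 2) [+x clear] — {standoff}
2. duct@(0, 1) [+x clear] — {duct, standoff}
3. retainer@(-1, 1) [+y clear] — {duct, retainer, standoff}
4. connector@(1, 1) [+y clear] — {connector, duct, retainer, standoff}
5. daughtercard@(2, 1) [+x clear] — {connector, daughtercard, duct, retainer, standoff}
6. heatsink@(1, 0) [-x clear] — {connector, daughtercard, duct, heatsink, retainer, standoff}
7. bezel@(0, 0) [-y clear] — {bezel, connector, daughtercard, duct, heatsink, retainer, standoff}
8. fan@(2, 0) [+x clear] — {bezel, connector, daughtercard, duct, fan, heatsink, retainer, standoff}
9. pcb@(1, 2) [+x clear] — {bezel, connector, daughtercard, duct, fan, heatsink, pcb, retainer, standoff}
10. shield@(-1, 0) [-y clear] — {bezel, connector, daughtercard, duct, fan, heatsink, pcb, retainer, shield, standoff}

Valid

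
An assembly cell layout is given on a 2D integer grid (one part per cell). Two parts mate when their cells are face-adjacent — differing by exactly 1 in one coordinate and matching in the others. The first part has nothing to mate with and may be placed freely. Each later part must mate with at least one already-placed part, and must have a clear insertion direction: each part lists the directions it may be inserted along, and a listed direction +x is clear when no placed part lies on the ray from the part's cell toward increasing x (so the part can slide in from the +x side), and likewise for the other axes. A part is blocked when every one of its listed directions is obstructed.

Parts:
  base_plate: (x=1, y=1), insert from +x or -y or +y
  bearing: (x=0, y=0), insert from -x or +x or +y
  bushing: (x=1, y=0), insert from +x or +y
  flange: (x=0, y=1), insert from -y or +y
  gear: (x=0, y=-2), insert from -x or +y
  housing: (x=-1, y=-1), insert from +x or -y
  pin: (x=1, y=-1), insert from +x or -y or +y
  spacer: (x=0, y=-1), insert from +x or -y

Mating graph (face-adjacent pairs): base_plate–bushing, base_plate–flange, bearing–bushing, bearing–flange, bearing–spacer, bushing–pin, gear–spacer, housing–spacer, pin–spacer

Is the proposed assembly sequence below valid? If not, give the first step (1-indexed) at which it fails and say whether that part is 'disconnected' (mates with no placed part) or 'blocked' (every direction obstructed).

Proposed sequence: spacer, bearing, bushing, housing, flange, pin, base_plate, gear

Valid

1. spacer@(0, -1) [+x clear] — {spacer}
2. bearing@(0, 0) [-x clear] — {bearing, spacer}
3. bushing@(1, 0) [+x clear] — {bearing, bushing, spacer}
4. housing@(-1, -1) [-y clear] — {bearing, bushing, housing, spacer}
5. flange@(0, 1) [+y clear] — {bearing, bushing, flange, housing, spacer}
6. pin@(1, -1) [+x clear] — {bearing, bushing, flange, housing, pin, spacer}
7. base_plate@(1, 1) [+x clear] — {base_plate, bearing, bushing, flange, housing, pin, spacer}
8. gear@(0, -2) [-x clear] — {base_plate, bearing, bushing, flange, gear, housing, pin, spacer}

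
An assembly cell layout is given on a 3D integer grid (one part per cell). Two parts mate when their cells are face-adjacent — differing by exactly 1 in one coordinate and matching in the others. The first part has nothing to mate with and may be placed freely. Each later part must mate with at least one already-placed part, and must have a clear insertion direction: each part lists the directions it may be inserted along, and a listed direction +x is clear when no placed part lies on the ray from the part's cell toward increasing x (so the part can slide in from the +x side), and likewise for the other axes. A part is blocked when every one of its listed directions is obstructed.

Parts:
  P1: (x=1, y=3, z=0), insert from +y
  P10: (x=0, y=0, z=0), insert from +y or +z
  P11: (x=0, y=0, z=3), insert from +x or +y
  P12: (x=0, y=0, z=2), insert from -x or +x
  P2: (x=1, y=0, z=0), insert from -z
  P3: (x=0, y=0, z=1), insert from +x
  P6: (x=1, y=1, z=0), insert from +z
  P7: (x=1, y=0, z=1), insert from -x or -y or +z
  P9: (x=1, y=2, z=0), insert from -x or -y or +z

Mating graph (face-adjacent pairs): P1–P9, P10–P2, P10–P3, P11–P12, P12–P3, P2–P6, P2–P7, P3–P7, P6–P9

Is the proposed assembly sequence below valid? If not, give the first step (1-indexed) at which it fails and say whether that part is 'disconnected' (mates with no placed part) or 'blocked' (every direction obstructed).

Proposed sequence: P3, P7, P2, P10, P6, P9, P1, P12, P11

Valid

1. P3@(0, 0, 1) [+x clear] — {P3}
2. P7@(1, 0, 1) [-y clear] — {P3, P7}
3. P2@(1, 0, 0) [-z clear] — {P2, P3, P7}
4. P10@(0, 0, 0) [+y clear] — {P10, P2, P3, P7}
5. P6@(1, 1, 0) [+z clear] — {P10, P2, P3, P6, P7}
6. P9@(1, 2, 0) [-x clear] — {P10, P2, P3, P6, P7, P9}
7. P1@(1, 3, 0) [+y clear] — {P1, P10, P2, P3, P6, P7, P9}
8. P12@(0, 0, 2) [-x clear] — {P1, P10, P12, P2, P3, P6, P7, P9}
9. P11@(0, 0, 3) [+x clear] — {P1, P10, P11, P12, P2, P3, P6, P7, P9}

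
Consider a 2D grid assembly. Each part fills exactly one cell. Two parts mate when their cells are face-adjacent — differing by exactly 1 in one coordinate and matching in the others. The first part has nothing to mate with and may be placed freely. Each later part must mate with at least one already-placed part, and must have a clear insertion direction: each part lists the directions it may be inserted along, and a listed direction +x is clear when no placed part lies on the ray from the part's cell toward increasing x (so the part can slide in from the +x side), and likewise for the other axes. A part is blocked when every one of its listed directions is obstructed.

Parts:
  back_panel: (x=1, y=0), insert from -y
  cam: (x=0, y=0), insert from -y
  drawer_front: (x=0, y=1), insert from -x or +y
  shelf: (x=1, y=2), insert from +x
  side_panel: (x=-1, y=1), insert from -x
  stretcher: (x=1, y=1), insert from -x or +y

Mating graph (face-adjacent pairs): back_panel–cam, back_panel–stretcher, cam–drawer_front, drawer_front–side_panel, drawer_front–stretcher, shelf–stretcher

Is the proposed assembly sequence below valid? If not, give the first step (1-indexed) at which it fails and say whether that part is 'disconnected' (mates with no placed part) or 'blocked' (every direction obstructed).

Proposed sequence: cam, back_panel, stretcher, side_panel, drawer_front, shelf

Invalid at step 4 (disconnected)

1. cam@(0, 0) [-y clear] — {cam}
2. back_panel@(1, 0) [-y clear] — {back_panel, cam}
3. stretcher@(1, 1) [-x clear] — {back_panel, cam, stretcher}
4. side_panel@(-1, 1) — no placed neighbour ⇒ disconnected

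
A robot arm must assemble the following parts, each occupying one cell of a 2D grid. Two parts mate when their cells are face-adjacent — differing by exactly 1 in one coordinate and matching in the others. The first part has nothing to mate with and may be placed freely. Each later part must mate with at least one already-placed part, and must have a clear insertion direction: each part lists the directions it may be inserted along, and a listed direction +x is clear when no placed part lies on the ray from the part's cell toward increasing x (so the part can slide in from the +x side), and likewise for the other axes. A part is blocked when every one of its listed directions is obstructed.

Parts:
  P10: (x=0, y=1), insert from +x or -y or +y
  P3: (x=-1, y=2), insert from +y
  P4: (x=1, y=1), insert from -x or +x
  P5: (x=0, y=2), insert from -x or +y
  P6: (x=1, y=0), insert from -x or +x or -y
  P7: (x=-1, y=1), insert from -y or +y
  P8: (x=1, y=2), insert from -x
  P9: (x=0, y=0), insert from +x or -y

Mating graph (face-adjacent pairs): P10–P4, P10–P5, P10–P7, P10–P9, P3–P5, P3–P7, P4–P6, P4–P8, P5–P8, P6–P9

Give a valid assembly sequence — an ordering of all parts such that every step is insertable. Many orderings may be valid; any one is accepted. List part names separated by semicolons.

1. P7@(-1, 1) [-y clear] — {P7}
2. P10@(0, 1) [+x clear] — {P10, P7}
3. P4@(1, 1) [+x clear] — {P10, P4, P7}
4. P9@(0, 0) [+x clear] — {P10, P4, P7, P9}
5. P6@(1, 0) [+x clear] — {P10, P4, P6, P7, P9}
6. P8@(1, 2) [-x clear] — {P10, P4, P6, P7, P8, P9}
7. P3@(-1, 2) [+y clear] — {P10, P3, P4, P6, P7, P8, P9}
8. P5@(0, 2) [+y clear] — {P10, P3, P4, P5, P6, P7, P8, P9}

P7; P10; P4; P9; P6; P8; P3; P5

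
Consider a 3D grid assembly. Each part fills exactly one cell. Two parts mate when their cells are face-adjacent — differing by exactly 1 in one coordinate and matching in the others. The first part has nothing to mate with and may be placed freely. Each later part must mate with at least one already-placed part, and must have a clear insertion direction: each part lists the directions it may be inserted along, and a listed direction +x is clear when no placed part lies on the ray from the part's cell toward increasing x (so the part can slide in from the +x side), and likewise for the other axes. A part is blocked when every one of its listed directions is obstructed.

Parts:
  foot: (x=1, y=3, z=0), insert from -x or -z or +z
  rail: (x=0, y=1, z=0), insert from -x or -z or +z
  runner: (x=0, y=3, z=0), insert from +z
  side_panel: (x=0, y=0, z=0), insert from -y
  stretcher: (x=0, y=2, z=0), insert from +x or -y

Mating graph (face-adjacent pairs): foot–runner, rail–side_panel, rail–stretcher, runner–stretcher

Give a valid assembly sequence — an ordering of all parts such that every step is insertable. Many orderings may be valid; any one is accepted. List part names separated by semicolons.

1. rail@(0, 1, 0) [-x clear] — {rail}
2. side_panel@(0, 0, 0) [-y clear] — {rail, side_panel}
3. stretcher@(0, 2, 0) [+x clear] — {rail, side_panel, stretcher}
4. runner@(0, 3, 0) [+z clear] — {rail, runner, side_panel, stretcher}
5. foot@(1, 3, 0) [-z clear] — {foot, rail, runner, side_panel, stretcher}

rail; side_panel; stretcher; runner; foot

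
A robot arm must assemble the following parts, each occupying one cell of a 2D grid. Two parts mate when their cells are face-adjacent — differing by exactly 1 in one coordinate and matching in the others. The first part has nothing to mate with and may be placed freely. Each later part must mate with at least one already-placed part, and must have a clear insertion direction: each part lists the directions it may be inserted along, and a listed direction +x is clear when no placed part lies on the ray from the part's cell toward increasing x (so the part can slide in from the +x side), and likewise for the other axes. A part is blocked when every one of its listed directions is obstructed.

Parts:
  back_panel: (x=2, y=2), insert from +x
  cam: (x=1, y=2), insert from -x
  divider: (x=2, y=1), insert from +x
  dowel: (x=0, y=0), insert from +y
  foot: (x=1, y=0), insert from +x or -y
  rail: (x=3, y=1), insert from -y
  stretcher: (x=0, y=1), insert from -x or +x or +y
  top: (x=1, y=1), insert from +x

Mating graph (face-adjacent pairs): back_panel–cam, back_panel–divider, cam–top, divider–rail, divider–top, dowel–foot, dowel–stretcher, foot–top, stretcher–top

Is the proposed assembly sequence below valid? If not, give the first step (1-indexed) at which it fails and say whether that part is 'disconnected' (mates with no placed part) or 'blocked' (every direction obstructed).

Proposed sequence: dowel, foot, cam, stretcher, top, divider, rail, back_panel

1. dowel@(0, 0) [+y clear] — {dowel}
2. foot@(1, 0) [+x clear] — {dowel, foot}
3. cam@(1, 2) — no placed neighbour ⇒ disconnected

Invalid at step 3 (disconnected)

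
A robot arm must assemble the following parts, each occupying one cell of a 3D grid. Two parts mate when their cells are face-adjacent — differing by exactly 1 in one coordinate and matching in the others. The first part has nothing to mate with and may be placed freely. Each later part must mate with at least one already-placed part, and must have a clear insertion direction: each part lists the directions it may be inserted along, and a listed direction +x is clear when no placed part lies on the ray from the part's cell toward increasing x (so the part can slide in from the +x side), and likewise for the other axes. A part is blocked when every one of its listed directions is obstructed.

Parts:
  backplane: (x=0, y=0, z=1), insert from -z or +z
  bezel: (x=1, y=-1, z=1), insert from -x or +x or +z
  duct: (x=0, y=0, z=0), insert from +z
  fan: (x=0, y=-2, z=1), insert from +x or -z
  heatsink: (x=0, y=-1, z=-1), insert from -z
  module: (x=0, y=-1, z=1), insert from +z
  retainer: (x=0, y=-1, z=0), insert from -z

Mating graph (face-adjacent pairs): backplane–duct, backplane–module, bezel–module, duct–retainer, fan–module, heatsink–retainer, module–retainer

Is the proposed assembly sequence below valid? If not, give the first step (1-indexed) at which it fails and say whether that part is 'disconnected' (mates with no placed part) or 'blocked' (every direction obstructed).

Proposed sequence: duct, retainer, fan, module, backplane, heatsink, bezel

Invalid at step 3 (disconnected)

1. duct@(0, 0, 0) [+z clear] — {duct}
2. retainer@(0, -1, 0) [-z clear] — {duct, retainer}
3. fan@(0, -2, 1) — no placed neighbour ⇒ disconnected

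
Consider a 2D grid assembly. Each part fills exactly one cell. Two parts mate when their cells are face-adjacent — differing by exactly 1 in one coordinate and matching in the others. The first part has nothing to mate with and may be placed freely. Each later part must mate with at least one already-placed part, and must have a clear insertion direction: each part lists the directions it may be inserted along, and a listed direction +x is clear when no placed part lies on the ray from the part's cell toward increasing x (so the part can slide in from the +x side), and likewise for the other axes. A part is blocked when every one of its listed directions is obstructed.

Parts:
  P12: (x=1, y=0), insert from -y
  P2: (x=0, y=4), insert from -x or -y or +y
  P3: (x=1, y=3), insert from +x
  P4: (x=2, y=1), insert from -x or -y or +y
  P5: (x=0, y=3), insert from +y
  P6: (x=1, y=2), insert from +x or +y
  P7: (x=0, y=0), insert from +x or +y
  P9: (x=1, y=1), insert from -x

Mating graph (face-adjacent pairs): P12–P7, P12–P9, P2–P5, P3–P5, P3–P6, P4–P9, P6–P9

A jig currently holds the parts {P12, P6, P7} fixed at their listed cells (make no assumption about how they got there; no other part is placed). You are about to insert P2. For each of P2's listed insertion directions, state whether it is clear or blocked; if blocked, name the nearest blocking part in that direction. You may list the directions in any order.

-x: ray from P2(0, 4) has no placed part ⇒ clear
-y: nearest on ray is P7@(0, 0) ⇒ blocked
+y: ray from P2(0, 4) has no placed part ⇒ clear

+y: clear; -x: clear; -y: blocked by P7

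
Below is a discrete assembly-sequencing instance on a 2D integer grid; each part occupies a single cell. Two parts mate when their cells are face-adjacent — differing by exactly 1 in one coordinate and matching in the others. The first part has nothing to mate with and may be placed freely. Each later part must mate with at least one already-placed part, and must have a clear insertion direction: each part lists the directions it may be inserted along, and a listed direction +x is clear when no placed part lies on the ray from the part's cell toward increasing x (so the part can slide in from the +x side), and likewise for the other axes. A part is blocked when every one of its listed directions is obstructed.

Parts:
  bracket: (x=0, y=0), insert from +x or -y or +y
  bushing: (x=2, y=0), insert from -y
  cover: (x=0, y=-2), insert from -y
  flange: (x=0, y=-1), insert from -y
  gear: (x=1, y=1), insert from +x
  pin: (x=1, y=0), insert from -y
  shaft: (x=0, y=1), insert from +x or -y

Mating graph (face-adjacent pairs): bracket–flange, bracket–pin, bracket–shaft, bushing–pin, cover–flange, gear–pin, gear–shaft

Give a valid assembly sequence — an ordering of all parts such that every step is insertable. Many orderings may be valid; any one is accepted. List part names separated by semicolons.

pin; gear; bushing; shaft; bracket; flange; cover

1. pin@(1, 0) [-y clear] — {pin}
2. gear@(1, 1) [+x clear] — {gear, pin}
3. bushing@(2, 0) [-y clear] — {bushing, gear, pin}
4. shaft@(0, 1) [-y clear] — {bushing, gear, pin, shaft}
5. bracket@(0, 0) [-y clear] — {bracket, bushing, gear, pin, shaft}
6. flange@(0, -1) [-y clear] — {bracket, bushing, flange, gear, pin, shaft}
7. cover@(0, -2) [-y clear] — {bracket, bushing, cover, flange, gear, pin, shaft}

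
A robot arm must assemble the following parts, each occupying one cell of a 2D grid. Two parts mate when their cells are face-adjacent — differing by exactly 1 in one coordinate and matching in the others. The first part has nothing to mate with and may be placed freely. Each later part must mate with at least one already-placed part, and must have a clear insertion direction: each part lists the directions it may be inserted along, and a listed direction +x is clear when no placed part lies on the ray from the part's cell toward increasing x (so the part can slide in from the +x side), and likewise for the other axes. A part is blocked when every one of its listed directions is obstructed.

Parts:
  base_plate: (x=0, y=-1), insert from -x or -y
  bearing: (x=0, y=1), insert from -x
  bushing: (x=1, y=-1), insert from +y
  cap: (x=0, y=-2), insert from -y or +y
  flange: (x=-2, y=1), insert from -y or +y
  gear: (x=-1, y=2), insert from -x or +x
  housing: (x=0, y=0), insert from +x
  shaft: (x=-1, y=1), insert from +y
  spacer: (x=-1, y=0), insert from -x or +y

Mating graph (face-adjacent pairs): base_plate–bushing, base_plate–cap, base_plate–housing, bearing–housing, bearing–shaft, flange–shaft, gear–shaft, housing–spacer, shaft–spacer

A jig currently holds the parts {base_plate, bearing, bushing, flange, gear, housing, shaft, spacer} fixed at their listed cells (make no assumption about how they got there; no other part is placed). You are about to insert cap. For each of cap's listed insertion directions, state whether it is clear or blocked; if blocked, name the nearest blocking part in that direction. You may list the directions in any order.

+y: blocked by base_plate; -y: clear

-y: ray from cap(0, -2) has no placed part ⇒ clear
+y: nearest on ray is base_plate@(0, -1) ⇒ blocked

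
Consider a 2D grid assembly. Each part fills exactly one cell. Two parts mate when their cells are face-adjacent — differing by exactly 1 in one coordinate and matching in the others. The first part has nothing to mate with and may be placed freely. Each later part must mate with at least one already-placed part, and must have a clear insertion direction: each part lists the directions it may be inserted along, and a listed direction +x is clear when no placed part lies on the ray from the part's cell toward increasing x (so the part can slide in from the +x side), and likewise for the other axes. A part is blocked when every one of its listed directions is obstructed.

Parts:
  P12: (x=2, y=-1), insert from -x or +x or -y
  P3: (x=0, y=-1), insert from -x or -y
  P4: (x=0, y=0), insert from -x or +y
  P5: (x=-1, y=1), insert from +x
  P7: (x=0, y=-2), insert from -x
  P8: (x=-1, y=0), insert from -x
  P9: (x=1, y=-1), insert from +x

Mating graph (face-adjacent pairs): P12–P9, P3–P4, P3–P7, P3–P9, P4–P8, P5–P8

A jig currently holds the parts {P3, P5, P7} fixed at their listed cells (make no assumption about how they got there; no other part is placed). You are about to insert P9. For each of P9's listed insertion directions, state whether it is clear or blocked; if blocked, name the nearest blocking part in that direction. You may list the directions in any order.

+x: clear

+x: ray from P9(1, -1) has no placed part ⇒ clear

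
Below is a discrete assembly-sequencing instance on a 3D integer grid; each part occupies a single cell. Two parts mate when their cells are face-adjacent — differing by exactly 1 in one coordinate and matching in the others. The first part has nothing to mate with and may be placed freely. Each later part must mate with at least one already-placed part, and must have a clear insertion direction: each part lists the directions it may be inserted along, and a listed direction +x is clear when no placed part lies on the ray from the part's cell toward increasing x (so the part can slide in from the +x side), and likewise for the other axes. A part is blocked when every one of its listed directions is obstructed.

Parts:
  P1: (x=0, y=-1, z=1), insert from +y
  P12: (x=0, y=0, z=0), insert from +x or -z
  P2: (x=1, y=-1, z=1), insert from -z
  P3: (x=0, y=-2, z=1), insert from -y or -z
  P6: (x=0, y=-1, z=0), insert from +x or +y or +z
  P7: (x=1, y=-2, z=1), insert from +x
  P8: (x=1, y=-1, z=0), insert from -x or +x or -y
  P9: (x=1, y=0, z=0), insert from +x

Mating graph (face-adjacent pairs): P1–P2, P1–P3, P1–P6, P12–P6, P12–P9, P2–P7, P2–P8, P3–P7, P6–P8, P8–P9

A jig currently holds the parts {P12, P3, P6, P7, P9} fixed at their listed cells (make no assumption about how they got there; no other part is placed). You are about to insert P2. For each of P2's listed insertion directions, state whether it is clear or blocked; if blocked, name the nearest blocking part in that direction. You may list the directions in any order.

-z: ray from P2(1, -1, 1) has no placed part ⇒ clear

-z: clear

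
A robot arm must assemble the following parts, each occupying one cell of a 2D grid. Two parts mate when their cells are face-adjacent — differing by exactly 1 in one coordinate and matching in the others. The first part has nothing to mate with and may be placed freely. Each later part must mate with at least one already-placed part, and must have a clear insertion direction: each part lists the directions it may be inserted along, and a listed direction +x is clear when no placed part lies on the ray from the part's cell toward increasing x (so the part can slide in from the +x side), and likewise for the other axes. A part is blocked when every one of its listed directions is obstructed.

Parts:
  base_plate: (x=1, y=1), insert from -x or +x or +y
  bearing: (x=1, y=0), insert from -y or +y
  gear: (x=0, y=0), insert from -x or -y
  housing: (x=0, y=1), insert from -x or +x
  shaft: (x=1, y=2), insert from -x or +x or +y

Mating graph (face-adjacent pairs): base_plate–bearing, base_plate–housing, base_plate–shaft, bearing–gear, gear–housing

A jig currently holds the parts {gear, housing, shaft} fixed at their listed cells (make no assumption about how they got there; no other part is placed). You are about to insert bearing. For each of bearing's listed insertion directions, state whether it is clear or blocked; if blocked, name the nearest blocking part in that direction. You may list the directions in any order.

-y: ray from bearing(1, 0) has no placed part ⇒ clear
+y: nearest on ray is shaft@(1, 2) ⇒ blocked

+y: blocked by shaft; -y: clear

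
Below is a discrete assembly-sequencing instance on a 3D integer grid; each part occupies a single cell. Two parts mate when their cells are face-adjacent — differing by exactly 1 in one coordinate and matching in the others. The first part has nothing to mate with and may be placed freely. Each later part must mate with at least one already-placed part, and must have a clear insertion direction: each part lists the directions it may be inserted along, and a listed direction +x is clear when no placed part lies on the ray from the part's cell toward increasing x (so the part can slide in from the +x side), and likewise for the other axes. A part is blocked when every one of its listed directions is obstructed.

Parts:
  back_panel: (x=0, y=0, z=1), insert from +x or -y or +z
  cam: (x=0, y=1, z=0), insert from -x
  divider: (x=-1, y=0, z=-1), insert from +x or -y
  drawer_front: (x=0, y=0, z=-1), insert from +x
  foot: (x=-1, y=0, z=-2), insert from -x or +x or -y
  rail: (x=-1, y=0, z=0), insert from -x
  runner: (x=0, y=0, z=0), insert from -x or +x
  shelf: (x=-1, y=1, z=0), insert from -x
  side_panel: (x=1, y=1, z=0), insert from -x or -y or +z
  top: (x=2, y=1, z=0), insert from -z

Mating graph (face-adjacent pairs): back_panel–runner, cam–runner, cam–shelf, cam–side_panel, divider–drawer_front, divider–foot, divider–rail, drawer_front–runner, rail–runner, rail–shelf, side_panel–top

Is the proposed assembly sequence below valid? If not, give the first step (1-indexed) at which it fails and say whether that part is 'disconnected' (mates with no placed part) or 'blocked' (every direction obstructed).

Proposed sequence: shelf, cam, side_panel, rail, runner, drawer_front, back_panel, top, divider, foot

Invalid at step 2 (blocked)

1. shelf@(-1, 1, 0) [-x clear] — {shelf}
2. cam@(0, 1, 0) — -x all obstructed ⇒ blocked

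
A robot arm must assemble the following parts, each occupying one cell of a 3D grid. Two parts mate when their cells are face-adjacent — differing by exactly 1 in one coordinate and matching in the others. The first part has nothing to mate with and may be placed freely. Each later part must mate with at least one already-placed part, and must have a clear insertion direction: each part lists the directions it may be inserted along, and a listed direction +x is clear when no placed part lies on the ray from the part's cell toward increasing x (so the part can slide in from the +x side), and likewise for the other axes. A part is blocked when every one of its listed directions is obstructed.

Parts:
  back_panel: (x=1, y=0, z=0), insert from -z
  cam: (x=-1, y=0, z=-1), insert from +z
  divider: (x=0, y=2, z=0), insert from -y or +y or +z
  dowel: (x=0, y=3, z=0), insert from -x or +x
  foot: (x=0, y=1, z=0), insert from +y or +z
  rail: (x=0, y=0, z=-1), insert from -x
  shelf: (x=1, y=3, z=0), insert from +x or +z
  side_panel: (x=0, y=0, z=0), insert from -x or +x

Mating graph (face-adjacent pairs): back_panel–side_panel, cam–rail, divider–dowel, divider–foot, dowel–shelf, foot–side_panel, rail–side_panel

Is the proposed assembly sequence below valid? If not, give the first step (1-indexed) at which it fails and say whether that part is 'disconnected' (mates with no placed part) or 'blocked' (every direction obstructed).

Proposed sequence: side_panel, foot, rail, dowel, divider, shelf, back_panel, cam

1. side_panel@(0, 0, 0) [-x clear] — {side_panel}
2. foot@(0, 1, 0) [+y clear] — {foot, side_panel}
3. rail@(0, 0, -1) [-x clear] — {foot, rail, side_panel}
4. dowel@(0, 3, 0) — no placed neighbour ⇒ disconnected

Invalid at step 4 (disconnected)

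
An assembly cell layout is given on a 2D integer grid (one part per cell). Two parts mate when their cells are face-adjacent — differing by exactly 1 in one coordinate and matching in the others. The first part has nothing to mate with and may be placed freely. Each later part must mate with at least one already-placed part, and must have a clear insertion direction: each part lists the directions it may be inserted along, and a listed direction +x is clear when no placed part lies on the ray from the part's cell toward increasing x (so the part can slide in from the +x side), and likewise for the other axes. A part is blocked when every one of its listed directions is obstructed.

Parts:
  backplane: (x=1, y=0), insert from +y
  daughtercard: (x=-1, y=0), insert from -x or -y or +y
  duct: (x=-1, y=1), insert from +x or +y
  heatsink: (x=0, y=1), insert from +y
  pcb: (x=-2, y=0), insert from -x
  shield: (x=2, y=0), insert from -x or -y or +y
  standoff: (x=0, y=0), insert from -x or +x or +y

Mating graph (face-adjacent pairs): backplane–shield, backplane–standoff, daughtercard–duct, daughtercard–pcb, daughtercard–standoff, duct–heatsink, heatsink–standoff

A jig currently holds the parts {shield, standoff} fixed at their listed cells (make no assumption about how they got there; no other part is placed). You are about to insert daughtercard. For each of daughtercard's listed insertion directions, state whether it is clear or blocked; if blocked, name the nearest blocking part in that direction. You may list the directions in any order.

+y: clear; -x: clear; -y: clear

-x: ray from daughtercard(-1, 0) has no placed part ⇒ clear
-y: ray from daughtercard(-1, 0) has no placed part ⇒ clear
+y: ray from daughtercard(-1, 0) has no placed part ⇒ clear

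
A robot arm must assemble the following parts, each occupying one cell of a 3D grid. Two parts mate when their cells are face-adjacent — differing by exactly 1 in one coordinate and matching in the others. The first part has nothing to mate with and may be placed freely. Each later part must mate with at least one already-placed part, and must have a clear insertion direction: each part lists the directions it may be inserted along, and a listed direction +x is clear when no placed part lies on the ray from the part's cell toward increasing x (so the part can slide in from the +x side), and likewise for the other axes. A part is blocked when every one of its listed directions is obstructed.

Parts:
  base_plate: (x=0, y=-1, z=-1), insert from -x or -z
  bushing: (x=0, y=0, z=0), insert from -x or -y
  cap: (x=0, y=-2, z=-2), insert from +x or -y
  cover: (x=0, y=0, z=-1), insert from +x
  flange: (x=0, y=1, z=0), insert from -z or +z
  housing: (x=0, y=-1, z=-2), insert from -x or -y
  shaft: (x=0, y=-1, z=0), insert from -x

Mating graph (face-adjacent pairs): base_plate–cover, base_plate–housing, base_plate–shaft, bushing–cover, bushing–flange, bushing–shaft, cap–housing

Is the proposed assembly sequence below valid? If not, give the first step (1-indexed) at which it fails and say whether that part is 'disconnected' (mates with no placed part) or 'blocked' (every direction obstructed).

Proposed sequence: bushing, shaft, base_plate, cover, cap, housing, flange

1. bushing@(0, 0, 0) [-x clear] — {bushing}
2. shaft@(0, -1, 0) [-x clear] — {bushing, shaft}
3. base_plate@(0, -1, -1) [-x clear] — {base_plate, bushing, shaft}
4. cover@(0, 0, -1) [+x clear] — {base_plate, bushing, cover, shaft}
5. cap@(0, -2, -2) — no placed neighbour ⇒ disconnected

Invalid at step 5 (disconnected)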